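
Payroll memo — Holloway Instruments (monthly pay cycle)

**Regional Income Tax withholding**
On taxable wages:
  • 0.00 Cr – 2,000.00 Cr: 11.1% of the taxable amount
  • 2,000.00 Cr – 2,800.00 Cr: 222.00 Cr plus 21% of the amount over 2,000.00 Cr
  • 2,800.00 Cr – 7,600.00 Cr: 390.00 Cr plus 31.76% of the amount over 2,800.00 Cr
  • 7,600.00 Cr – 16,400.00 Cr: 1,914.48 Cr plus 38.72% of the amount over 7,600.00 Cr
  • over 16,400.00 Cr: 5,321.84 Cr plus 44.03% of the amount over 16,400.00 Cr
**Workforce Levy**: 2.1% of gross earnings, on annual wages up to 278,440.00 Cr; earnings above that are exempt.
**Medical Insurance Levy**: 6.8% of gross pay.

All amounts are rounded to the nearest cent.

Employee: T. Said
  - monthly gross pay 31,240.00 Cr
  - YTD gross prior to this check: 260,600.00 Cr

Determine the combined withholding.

Regional Income Tax: taxable = 31,240.00 Cr
  5,321.84 Cr + 44.03% × (31,240.00 Cr − 16,400.00 Cr) = 5,321.84 Cr + 44.03% × 14,840.00 Cr = 11,855.89 Cr
Workforce Levy: cap 278,440.00 Cr − YTD 260,600.00 Cr = 17,840.00 Cr subject; 2.1% × 17,840.00 Cr = 374.64 Cr
Medical Insurance Levy: 6.8% × 31,240.00 Cr = 2,124.32 Cr
Total: 11,855.89 Cr + 374.64 Cr + 2,124.32 Cr = 14,354.85 Cr

14,354.85 Cr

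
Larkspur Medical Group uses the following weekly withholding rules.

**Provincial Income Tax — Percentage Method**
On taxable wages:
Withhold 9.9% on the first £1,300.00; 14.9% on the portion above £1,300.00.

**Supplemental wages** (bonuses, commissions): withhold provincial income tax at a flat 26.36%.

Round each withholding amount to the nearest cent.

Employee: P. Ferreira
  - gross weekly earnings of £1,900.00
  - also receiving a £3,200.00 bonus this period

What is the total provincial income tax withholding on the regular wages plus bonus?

Provincial Income Tax: taxable = £1,900.00
  £128.70 + 14.9% × (£1,900.00 − £1,300.00) = £128.70 + 14.9% × £600.00 = £218.10
Supplemental (26.36% flat on bonus): 26.36% × £3,200.00 = £843.52
Total provincial income tax: £218.10 + £843.52 = £1,061.62

£1,061.62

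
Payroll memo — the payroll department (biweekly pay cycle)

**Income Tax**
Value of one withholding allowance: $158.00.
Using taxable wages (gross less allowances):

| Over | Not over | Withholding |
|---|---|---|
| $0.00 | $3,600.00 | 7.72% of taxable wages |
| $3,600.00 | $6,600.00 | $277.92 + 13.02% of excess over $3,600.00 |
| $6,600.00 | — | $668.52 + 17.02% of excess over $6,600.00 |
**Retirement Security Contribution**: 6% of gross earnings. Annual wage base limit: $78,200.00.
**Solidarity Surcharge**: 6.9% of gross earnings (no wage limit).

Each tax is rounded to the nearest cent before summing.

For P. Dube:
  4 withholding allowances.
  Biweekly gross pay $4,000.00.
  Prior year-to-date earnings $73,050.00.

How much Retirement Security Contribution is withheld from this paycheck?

Retirement Security Contribution: 6% × $4,000.00 = $240.00

$240.00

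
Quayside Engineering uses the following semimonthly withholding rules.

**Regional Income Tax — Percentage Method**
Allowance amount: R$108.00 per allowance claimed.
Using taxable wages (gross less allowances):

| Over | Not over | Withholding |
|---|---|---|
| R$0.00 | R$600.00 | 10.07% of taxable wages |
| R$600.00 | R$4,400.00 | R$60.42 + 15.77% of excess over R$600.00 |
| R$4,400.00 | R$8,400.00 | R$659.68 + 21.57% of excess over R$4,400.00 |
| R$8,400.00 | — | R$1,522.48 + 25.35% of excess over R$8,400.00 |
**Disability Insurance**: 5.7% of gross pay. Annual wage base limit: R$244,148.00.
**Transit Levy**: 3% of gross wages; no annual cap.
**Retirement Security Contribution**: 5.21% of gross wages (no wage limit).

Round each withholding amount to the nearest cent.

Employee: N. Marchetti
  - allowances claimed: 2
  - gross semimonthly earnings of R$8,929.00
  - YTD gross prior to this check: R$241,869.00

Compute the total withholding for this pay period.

Regional Income Tax: taxable = R$8,929.00 − 2×R$108.00 = R$8,713.00
  R$1,522.48 + 25.35% × (R$8,713.00 − R$8,400.00) = R$1,522.48 + 25.35% × R$313.00 = R$1,601.83
Disability Insurance: cap R$244,148.00 − YTD R$241,869.00 = R$2,279.00 subject; 5.7% × R$2,279.00 = R$129.90
Transit Levy: 3% × R$8,929.00 = R$267.87
Retirement Security Contribution: 5.21% × R$8,929.00 = R$465.20
Total: R$1,601.83 + R$129.90 + R$267.87 + R$465.20 = R$2,464.80

R$2,464.80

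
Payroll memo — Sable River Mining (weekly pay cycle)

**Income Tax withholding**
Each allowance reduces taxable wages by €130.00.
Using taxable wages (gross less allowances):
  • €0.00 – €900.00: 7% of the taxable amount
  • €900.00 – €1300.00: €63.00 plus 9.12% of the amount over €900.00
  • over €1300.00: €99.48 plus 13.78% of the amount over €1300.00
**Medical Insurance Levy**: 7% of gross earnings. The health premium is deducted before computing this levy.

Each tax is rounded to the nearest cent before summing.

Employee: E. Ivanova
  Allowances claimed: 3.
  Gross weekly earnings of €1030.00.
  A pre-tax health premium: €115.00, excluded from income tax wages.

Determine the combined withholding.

Income Tax: taxable = €1030.00 − €115.00 − 3×€130.00 = €525.00
  7% × €525.00 = €36.75
Medical Insurance Levy: 7% × €915.00 = €64.05
Total: €36.75 + €64.05 = €100.80

€100.80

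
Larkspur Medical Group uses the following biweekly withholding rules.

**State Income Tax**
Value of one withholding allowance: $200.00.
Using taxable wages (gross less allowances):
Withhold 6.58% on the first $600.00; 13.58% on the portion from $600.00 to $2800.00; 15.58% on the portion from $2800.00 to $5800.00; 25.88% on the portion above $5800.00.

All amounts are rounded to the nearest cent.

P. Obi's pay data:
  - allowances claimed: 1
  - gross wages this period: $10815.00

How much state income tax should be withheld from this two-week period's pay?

State Income Tax: taxable = $10815.00 − 1×$200.00 = $10615.00
  $805.64 + 25.88% × ($10615.00 − $5800.00) = $805.64 + 25.88% × $4815.00 = $2051.76

$2051.76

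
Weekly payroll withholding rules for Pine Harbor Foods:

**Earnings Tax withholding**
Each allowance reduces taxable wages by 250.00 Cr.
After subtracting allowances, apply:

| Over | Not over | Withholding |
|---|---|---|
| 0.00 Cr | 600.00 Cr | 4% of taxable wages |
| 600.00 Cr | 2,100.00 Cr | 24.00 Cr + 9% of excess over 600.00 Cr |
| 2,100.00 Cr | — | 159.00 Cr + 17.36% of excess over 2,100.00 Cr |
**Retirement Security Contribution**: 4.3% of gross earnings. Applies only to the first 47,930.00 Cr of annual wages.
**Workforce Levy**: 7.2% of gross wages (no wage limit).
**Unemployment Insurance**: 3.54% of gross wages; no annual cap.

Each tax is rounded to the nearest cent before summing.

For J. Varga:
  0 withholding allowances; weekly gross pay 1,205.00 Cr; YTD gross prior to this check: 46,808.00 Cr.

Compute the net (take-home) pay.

Earnings Tax: taxable = 1,205.00 Cr
  24.00 Cr + 9% × (1,205.00 Cr − 600.00 Cr) = 24.00 Cr + 9% × 605.00 Cr = 78.45 Cr
Retirement Security Contribution: cap 47,930.00 Cr − YTD 46,808.00 Cr = 1,122.00 Cr subject; 4.3% × 1,122.00 Cr = 48.25 Cr
Workforce Levy: 7.2% × 1,205.00 Cr = 86.76 Cr
Unemployment Insurance: 3.54% × 1,205.00 Cr = 42.66 Cr
Total withheld: 78.45 Cr + 48.25 Cr + 86.76 Cr + 42.66 Cr = 256.12 Cr
Net pay: 1,205.00 Cr − 256.12 Cr = 948.88 Cr

948.88 Cr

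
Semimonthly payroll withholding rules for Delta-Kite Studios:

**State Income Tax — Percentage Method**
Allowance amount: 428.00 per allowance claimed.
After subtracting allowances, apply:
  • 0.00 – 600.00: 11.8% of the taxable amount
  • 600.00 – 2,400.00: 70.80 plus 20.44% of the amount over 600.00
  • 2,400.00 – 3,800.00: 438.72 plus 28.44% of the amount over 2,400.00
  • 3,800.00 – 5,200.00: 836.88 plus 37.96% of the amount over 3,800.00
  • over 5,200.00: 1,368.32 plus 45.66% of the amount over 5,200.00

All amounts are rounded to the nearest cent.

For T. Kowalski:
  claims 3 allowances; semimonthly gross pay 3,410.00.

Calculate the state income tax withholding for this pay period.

State Income Tax: taxable = 3,410.00 − 3×428.00 = 2,126.00
  70.80 + 20.44% × (2,126.00 − 600.00) = 70.80 + 20.44% × 1,526.00 = 382.71

382.71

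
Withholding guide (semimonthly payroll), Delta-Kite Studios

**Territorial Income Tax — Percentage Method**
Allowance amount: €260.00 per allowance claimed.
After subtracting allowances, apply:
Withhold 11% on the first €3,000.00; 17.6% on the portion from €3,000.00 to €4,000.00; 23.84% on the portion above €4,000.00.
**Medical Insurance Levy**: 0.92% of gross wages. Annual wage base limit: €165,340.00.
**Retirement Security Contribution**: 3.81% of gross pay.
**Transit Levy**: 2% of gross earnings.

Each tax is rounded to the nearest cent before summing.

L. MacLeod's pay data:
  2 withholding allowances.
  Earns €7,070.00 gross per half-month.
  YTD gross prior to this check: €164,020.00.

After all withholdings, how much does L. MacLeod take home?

Territorial Income Tax: taxable = €7,070.00 − 2×€260.00 = €6,550.00
  €506.00 + 23.84% × (€6,550.00 − €4,000.00) = €506.00 + 23.84% × €2,550.00 = €1,113.92
Medical Insurance Levy: cap €165,340.00 − YTD €164,020.00 = €1,320.00 subject; 0.92% × €1,320.00 = €12.14
Retirement Security Contribution: 3.81% × €7,070.00 = €269.37
Transit Levy: 2% × €7,070.00 = €141.40
Total withheld: €1,113.92 + €12.14 + €269.37 + €141.40 = €1,536.83
Net pay: €7,070.00 − €1,536.83 = €5,533.17

€5,533.17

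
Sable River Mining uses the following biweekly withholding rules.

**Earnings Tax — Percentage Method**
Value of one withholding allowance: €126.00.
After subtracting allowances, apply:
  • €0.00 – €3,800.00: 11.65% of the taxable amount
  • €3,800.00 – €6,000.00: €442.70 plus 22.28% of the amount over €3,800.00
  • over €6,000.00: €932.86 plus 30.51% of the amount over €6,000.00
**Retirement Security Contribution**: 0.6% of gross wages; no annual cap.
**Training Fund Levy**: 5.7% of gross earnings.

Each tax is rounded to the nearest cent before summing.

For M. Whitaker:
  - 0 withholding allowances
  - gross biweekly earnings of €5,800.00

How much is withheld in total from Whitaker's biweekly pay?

€1,253.70

Earnings Tax: taxable = €5,800.00
  €442.70 + 22.28% × (€5,800.00 − €3,800.00) = €442.70 + 22.28% × €2,000.00 = €888.30
Retirement Security Contribution: 0.6% × €5,800.00 = €34.80
Training Fund Levy: 5.7% × €5,800.00 = €330.60
Total: €888.30 + €34.80 + €330.60 = €1,253.70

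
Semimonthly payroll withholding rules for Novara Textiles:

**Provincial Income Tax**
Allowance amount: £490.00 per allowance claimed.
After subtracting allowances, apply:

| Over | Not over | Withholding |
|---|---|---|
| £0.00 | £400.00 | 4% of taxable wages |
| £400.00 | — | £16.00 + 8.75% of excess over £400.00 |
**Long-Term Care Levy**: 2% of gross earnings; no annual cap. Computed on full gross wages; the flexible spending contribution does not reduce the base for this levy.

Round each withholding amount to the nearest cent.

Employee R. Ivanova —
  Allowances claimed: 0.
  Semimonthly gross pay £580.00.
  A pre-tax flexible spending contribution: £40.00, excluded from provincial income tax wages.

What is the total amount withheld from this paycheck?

£39.85

Provincial Income Tax: taxable = £580.00 − £40.00 = £540.00
  £16.00 + 8.75% × (£540.00 − £400.00) = £16.00 + 8.75% × £140.00 = £28.25
Long-Term Care Levy: 2% × £580.00 = £11.60
Total: £28.25 + £11.60 = £39.85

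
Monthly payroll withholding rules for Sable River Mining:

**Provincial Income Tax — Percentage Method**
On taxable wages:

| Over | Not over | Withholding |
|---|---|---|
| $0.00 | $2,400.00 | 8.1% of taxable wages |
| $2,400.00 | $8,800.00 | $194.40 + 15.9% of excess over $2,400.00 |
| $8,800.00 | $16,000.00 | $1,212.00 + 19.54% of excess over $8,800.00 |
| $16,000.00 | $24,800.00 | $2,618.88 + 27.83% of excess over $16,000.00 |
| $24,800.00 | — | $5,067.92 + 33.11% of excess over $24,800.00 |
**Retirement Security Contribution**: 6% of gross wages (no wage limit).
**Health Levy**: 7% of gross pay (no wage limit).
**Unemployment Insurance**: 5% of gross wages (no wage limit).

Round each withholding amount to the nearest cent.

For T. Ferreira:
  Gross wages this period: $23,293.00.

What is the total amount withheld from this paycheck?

Provincial Income Tax: taxable = $23,293.00
  $2,618.88 + 27.83% × ($23,293.00 − $16,000.00) = $2,618.88 + 27.83% × $7,293.00 = $4,648.52
Retirement Security Contribution: 6% × $23,293.00 = $1,397.58
Health Levy: 7% × $23,293.00 = $1,630.51
Unemployment Insurance: 5% × $23,293.00 = $1,164.65
Total: $4,648.52 + $1,397.58 + $1,630.51 + $1,164.65 = $8,841.26

$8,841.26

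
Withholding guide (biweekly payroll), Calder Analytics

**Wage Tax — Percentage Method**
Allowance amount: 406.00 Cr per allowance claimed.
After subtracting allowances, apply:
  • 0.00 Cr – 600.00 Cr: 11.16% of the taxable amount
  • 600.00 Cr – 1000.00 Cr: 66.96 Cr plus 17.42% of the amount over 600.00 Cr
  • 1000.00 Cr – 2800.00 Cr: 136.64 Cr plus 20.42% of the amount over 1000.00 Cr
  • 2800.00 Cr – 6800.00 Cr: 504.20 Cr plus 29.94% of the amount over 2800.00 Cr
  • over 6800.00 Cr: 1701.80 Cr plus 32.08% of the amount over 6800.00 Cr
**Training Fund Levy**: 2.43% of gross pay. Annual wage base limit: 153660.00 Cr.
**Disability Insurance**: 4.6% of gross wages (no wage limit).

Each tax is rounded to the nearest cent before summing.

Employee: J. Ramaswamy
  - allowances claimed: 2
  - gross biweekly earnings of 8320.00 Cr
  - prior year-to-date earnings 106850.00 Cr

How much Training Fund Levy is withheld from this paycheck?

202.18 Cr

Training Fund Levy: 2.43% × 8320.00 Cr = 202.18 Cr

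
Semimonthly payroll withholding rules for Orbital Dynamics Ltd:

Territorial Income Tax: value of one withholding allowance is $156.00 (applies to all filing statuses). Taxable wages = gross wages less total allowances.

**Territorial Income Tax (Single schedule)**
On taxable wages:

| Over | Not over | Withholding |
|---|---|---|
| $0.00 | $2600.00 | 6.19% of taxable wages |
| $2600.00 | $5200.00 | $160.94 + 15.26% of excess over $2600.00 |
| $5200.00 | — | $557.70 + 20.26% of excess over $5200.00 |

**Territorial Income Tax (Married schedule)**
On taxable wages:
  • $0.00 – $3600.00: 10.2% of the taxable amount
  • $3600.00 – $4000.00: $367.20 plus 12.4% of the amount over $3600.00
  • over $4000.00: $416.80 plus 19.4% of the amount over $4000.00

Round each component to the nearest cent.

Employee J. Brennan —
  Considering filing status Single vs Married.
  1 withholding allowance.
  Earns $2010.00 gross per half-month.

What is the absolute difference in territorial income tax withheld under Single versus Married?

Territorial Income Tax (Single): taxable = $2010.00 − 1×$156.00 = $1854.00
  6.19% × $1854.00 = $114.76
Territorial Income Tax (Married): taxable = $2010.00 − 1×$156.00 = $1854.00
  10.2% × $1854.00 = $189.11
Difference: |$114.76 − $189.11| = $74.35 (higher under Married)

$74.35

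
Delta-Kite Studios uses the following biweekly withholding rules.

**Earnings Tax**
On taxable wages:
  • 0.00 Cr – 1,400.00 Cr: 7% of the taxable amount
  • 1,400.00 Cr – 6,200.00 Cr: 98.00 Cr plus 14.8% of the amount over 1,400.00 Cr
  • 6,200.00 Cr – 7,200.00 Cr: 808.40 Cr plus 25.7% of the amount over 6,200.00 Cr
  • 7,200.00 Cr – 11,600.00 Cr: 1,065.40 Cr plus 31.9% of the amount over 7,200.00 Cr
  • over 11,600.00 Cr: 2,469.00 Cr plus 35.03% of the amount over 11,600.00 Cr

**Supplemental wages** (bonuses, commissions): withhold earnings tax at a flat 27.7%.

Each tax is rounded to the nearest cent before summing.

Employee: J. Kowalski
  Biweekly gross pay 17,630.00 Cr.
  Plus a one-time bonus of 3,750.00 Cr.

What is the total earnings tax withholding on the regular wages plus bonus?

Earnings Tax: taxable = 17,630.00 Cr
  2,469.00 Cr + 35.03% × (17,630.00 Cr − 11,600.00 Cr) = 2,469.00 Cr + 35.03% × 6,030.00 Cr = 4,581.31 Cr
Supplemental (27.7% flat on bonus): 27.7% × 3,750.00 Cr = 1,038.75 Cr
Total earnings tax: 4,581.31 Cr + 1,038.75 Cr = 5,620.06 Cr

5,620.06 Cr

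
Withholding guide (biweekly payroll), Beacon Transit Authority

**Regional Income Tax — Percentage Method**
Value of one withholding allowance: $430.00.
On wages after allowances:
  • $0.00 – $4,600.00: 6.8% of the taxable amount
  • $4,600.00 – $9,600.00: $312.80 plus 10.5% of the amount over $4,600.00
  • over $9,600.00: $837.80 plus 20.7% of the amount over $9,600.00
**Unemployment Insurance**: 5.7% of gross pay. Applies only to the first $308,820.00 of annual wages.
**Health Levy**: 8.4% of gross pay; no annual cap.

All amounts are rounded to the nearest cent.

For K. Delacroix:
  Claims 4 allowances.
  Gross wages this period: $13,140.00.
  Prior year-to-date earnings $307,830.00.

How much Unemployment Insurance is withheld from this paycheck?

Unemployment Insurance: cap $308,820.00 − YTD $307,830.00 = $990.00 subject; 5.7% × $990.00 = $56.43

$56.43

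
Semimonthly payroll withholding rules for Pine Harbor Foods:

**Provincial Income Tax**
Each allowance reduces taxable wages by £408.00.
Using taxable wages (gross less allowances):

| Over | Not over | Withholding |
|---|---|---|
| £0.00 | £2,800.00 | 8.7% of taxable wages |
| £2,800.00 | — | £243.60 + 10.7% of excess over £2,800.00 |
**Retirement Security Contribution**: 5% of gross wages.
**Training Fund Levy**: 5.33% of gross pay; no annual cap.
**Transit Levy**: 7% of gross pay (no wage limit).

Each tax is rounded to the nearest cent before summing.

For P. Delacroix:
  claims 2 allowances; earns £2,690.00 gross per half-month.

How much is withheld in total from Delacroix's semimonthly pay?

Provincial Income Tax: taxable = £2,690.00 − 2×£408.00 = £1,874.00
  8.7% × £1,874.00 = £163.04
Retirement Security Contribution: 5% × £2,690.00 = £134.50
Training Fund Levy: 5.33% × £2,690.00 = £143.38
Transit Levy: 7% × £2,690.00 = £188.30
Total: £163.04 + £134.50 + £143.38 + £188.30 = £629.22

£629.22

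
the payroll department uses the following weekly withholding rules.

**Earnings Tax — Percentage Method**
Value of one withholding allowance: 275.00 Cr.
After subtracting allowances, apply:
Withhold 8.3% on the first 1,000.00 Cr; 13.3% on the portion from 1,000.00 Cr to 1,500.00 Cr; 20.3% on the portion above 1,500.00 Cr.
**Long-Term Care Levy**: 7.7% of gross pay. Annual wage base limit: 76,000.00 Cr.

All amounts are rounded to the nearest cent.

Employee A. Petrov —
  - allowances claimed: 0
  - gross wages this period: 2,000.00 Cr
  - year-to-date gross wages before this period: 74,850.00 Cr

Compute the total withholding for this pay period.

339.55 Cr

Earnings Tax: taxable = 2,000.00 Cr
  149.50 Cr + 20.3% × (2,000.00 Cr − 1,500.00 Cr) = 149.50 Cr + 20.3% × 500.00 Cr = 251.00 Cr
Long-Term Care Levy: cap 76,000.00 Cr − YTD 74,850.00 Cr = 1,150.00 Cr subject; 7.7% × 1,150.00 Cr = 88.55 Cr
Total: 251.00 Cr + 88.55 Cr = 339.55 Cr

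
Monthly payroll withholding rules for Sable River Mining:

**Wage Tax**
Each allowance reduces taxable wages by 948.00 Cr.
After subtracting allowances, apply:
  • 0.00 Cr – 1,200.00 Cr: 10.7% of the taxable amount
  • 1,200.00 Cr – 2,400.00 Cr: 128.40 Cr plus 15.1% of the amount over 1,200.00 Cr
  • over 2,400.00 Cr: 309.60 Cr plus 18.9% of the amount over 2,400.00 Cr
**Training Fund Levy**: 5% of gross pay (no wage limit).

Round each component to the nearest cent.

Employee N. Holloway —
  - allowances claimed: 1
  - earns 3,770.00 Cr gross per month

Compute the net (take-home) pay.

Wage Tax: taxable = 3,770.00 Cr − 1×948.00 Cr = 2,822.00 Cr
  309.60 Cr + 18.9% × (2,822.00 Cr − 2,400.00 Cr) = 309.60 Cr + 18.9% × 422.00 Cr = 389.36 Cr
Training Fund Levy: 5% × 3,770.00 Cr = 188.50 Cr
Total withheld: 389.36 Cr + 188.50 Cr = 577.86 Cr
Net pay: 3,770.00 Cr − 577.86 Cr = 3,192.14 Cr

3,192.14 Cr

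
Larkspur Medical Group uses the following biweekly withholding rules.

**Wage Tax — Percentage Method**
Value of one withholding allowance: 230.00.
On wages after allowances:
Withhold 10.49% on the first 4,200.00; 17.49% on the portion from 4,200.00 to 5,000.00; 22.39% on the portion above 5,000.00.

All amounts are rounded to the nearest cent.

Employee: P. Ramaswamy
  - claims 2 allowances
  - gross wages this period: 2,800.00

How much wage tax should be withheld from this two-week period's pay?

245.47

Wage Tax: taxable = 2,800.00 − 2×230.00 = 2,340.00
  10.49% × 2,340.00 = 245.47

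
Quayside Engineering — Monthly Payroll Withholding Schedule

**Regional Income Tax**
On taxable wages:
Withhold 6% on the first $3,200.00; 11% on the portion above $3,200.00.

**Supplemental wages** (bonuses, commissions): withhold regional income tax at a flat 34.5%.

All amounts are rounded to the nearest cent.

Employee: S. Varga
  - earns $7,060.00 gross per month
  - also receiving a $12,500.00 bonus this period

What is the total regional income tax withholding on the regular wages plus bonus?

Regional Income Tax: taxable = $7,060.00
  $192.00 + 11% × ($7,060.00 − $3,200.00) = $192.00 + 11% × $3,860.00 = $616.60
Supplemental (34.5% flat on bonus): 34.5% × $12,500.00 = $4,312.50
Total regional income tax: $616.60 + $4,312.50 = $4,929.10

$4,929.10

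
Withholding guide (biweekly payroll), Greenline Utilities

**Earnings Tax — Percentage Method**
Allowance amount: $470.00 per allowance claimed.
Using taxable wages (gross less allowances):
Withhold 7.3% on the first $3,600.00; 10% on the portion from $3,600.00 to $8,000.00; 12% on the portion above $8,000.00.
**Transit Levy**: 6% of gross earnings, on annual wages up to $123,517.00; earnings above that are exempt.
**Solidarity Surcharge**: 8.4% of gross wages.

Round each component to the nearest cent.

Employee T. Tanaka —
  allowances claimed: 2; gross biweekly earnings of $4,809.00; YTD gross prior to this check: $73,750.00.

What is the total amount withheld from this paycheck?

Earnings Tax: taxable = $4,809.00 − 2×$470.00 = $3,869.00
  $262.80 + 10% × ($3,869.00 − $3,600.00) = $262.80 + 10% × $269.00 = $289.70
Transit Levy: 6% × $4,809.00 = $288.54
Solidarity Surcharge: 8.4% × $4,809.00 = $403.96
Total: $289.70 + $288.54 + $403.96 = $982.20

$982.20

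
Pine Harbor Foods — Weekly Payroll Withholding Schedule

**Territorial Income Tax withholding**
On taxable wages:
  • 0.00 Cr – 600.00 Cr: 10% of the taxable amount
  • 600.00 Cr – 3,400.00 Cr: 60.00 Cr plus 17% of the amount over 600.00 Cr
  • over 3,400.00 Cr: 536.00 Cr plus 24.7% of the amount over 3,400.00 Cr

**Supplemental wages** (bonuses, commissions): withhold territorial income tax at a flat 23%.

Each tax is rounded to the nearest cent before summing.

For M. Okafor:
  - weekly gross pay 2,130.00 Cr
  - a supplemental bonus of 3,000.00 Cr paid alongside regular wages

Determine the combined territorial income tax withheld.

1,010.10 Cr

Territorial Income Tax: taxable = 2,130.00 Cr
  60.00 Cr + 17% × (2,130.00 Cr − 600.00 Cr) = 60.00 Cr + 17% × 1,530.00 Cr = 320.10 Cr
Supplemental (23% flat on bonus): 23% × 3,000.00 Cr = 690.00 Cr
Total territorial income tax: 320.10 Cr + 690.00 Cr = 1,010.10 Cr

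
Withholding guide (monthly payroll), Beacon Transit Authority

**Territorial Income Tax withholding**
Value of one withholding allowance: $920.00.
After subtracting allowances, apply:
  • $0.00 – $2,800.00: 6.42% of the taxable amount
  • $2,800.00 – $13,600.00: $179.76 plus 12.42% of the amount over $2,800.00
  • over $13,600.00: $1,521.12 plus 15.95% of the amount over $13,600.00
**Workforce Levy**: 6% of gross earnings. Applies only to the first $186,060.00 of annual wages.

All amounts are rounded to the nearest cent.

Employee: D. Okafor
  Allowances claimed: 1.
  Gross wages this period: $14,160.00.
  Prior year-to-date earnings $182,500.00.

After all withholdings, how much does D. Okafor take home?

$12,469.99

Territorial Income Tax: taxable = $14,160.00 − 1×$920.00 = $13,240.00
  $179.76 + 12.42% × ($13,240.00 − $2,800.00) = $179.76 + 12.42% × $10,440.00 = $1,476.41
Workforce Levy: cap $186,060.00 − YTD $182,500.00 = $3,560.00 subject; 6% × $3,560.00 = $213.60
Total withheld: $1,476.41 + $213.60 = $1,690.01
Net pay: $14,160.00 − $1,690.01 = $12,469.99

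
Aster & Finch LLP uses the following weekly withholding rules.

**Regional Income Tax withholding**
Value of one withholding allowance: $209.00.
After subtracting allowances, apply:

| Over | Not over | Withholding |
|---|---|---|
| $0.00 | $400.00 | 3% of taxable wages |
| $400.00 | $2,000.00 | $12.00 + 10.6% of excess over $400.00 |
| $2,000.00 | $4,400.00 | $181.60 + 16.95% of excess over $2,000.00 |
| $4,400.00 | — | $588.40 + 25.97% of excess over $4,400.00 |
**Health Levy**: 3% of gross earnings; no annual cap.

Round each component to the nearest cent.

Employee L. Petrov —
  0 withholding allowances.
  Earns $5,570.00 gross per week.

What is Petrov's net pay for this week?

Regional Income Tax: taxable = $5,570.00
  $588.40 + 25.97% × ($5,570.00 − $4,400.00) = $588.40 + 25.97% × $1,170.00 = $892.25
Health Levy: 3% × $5,570.00 = $167.10
Total withheld: $892.25 + $167.10 = $1,059.35
Net pay: $5,570.00 − $1,059.35 = $4,510.65

$4,510.65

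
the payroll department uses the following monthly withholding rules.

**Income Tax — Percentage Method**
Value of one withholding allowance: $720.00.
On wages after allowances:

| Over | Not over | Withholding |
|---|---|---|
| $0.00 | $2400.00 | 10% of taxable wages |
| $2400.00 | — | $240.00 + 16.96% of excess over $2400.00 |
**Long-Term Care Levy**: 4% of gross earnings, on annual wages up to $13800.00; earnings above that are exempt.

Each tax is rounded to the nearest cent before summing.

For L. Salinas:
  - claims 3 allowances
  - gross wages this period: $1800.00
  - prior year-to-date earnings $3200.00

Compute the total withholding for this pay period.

Income Tax: taxable = $1800.00 − 3×$720.00 = $-360.00
  Taxable ≤ 0 → $0.00
Long-Term Care Levy: 4% × $1800.00 = $72.00
Total: $0.00 + $72.00 = $72.00

$72.00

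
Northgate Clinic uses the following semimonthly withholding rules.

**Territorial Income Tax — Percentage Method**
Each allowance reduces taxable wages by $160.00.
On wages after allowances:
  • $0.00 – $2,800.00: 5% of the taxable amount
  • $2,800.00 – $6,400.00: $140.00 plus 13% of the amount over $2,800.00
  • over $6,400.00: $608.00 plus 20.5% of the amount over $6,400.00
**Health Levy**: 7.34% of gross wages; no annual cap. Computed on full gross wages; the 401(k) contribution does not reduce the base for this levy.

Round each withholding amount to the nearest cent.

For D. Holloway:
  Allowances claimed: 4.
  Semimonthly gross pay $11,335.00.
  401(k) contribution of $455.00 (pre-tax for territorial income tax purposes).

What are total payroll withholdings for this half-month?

Territorial Income Tax: taxable = $11,335.00 − $455.00 − 4×$160.00 = $10,240.00
  $608.00 + 20.5% × ($10,240.00 − $6,400.00) = $608.00 + 20.5% × $3,840.00 = $1,395.20
Health Levy: 7.34% × $11,335.00 = $831.99
Total: $1,395.20 + $831.99 = $2,227.19

$2,227.19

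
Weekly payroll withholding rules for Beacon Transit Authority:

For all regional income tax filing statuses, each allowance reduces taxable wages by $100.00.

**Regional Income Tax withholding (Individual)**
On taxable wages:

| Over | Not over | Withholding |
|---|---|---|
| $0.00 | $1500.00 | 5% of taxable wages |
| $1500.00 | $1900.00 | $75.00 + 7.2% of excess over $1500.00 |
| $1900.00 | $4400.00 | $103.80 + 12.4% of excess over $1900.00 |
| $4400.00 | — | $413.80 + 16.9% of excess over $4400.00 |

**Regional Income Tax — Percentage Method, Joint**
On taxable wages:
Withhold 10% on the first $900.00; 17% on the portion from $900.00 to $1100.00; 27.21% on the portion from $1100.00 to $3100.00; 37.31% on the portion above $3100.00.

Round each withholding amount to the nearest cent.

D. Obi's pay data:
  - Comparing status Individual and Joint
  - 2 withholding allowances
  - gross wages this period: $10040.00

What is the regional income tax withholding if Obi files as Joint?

$3182.89

Regional Income Tax (Joint): taxable = $10040.00 − 2×$100.00 = $9840.00
  $668.20 + 37.31% × ($9840.00 − $3100.00) = $668.20 + 37.31% × $6740.00 = $3182.89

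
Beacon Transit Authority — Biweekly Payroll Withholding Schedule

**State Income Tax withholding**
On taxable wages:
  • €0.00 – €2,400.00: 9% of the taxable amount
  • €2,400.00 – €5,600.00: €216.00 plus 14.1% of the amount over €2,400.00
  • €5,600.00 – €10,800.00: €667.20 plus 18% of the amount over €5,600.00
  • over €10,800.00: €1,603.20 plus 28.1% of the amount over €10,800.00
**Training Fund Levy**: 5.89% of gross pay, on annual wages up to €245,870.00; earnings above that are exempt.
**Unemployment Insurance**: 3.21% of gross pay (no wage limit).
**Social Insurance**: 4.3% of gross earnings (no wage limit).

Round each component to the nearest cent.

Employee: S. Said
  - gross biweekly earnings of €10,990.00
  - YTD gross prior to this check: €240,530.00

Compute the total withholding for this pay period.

€2,796.47

State Income Tax: taxable = €10,990.00
  €1,603.20 + 28.1% × (€10,990.00 − €10,800.00) = €1,603.20 + 28.1% × €190.00 = €1,656.59
Training Fund Levy: cap €245,870.00 − YTD €240,530.00 = €5,340.00 subject; 5.89% × €5,340.00 = €314.53
Unemployment Insurance: 3.21% × €10,990.00 = €352.78
Social Insurance: 4.3% × €10,990.00 = €472.57
Total: €1,656.59 + €314.53 + €352.78 + €472.57 = €2,796.47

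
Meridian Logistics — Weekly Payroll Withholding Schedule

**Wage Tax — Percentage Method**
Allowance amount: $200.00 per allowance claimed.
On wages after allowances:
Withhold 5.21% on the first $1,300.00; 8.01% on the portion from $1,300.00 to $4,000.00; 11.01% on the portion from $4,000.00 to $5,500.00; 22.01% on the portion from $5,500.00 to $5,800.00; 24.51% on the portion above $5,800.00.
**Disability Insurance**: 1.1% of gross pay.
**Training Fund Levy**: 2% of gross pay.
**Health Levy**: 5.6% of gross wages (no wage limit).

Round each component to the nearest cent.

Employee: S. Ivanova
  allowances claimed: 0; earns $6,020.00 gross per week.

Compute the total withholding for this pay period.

Wage Tax: taxable = $6,020.00
  $515.18 + 24.51% × ($6,020.00 − $5,800.00) = $515.18 + 24.51% × $220.00 = $569.10
Disability Insurance: 1.1% × $6,020.00 = $66.22
Training Fund Levy: 2% × $6,020.00 = $120.40
Health Levy: 5.6% × $6,020.00 = $337.12
Total: $569.10 + $66.22 + $120.40 + $337.12 = $1,092.84

$1,092.84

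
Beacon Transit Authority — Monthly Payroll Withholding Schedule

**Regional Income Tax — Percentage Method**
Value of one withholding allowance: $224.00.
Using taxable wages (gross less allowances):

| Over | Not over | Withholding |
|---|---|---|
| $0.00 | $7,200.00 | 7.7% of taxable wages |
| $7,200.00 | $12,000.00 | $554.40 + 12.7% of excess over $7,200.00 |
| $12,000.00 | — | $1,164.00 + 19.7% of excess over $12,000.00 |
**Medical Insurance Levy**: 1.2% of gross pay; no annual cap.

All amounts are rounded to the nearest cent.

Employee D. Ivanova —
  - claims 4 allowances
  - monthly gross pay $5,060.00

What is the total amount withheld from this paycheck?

Regional Income Tax: taxable = $5,060.00 − 4×$224.00 = $4,164.00
  7.7% × $4,164.00 = $320.63
Medical Insurance Levy: 1.2% × $5,060.00 = $60.72
Total: $320.63 + $60.72 = $381.35

$381.35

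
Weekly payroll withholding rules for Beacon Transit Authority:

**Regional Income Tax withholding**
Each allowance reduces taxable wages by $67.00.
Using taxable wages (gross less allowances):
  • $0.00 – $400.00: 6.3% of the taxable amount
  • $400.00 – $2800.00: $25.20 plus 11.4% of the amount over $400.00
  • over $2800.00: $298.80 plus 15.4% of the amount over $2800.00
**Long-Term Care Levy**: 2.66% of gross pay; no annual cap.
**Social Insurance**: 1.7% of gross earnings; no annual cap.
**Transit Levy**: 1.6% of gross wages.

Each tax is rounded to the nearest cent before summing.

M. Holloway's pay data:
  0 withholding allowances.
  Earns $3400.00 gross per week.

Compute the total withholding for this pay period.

$593.84

Regional Income Tax: taxable = $3400.00
  $298.80 + 15.4% × ($3400.00 − $2800.00) = $298.80 + 15.4% × $600.00 = $391.20
Long-Term Care Levy: 2.66% × $3400.00 = $90.44
Social Insurance: 1.7% × $3400.00 = $57.80
Transit Levy: 1.6% × $3400.00 = $54.40
Total: $391.20 + $90.44 + $57.80 + $54.40 = $593.84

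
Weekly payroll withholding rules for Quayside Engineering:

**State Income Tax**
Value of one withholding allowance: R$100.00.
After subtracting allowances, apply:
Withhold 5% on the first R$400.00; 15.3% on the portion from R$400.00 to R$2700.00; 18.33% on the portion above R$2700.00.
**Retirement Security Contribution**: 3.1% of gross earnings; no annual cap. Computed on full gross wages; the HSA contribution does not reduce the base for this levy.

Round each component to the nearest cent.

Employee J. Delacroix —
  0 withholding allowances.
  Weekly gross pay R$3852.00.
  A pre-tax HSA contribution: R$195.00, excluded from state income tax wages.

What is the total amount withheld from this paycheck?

State Income Tax: taxable = R$3852.00 − R$195.00 = R$3657.00
  R$371.90 + 18.33% × (R$3657.00 − R$2700.00) = R$371.90 + 18.33% × R$957.00 = R$547.32
Retirement Security Contribution: 3.1% × R$3852.00 = R$119.41
Total: R$547.32 + R$119.41 = R$666.73

R$666.73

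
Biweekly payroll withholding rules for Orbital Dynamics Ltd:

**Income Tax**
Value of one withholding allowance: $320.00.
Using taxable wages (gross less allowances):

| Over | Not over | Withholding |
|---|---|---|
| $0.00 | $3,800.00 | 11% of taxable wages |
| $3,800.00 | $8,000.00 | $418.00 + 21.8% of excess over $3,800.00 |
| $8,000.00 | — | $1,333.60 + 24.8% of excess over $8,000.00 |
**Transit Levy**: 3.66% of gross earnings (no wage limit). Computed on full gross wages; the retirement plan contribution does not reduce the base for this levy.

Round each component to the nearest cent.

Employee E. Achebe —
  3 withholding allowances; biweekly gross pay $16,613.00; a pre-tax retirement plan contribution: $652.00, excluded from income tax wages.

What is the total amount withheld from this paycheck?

$3,677.89

Income Tax: taxable = $16,613.00 − $652.00 − 3×$320.00 = $15,001.00
  $1,333.60 + 24.8% × ($15,001.00 − $8,000.00) = $1,333.60 + 24.8% × $7,001.00 = $3,069.85
Transit Levy: 3.66% × $16,613.00 = $608.04
Total: $3,069.85 + $608.04 = $3,677.89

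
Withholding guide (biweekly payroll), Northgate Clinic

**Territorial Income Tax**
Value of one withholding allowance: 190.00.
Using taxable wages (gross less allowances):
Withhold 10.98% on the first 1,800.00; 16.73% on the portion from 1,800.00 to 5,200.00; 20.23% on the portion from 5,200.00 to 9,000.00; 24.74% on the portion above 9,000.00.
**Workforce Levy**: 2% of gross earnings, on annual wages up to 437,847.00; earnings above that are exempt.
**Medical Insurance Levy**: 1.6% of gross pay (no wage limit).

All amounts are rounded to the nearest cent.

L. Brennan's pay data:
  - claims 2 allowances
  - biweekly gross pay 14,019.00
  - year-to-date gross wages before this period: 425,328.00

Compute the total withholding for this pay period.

3,157.57

Territorial Income Tax: taxable = 14,019.00 − 2×190.00 = 13,639.00
  1,535.20 + 24.74% × (13,639.00 − 9,000.00) = 1,535.20 + 24.74% × 4,639.00 = 2,682.89
Workforce Levy: cap 437,847.00 − YTD 425,328.00 = 12,519.00 subject; 2% × 12,519.00 = 250.38
Medical Insurance Levy: 1.6% × 14,019.00 = 224.30
Total: 2,682.89 + 250.38 + 224.30 = 3,157.57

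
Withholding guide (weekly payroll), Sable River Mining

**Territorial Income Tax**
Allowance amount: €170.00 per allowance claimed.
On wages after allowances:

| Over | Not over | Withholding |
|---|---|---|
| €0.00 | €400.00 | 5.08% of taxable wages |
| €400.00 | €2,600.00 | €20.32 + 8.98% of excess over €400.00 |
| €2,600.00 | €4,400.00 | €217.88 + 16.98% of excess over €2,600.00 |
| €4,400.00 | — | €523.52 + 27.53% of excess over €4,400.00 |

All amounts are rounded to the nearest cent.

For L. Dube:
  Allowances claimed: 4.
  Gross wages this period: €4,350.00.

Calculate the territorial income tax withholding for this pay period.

€399.57

Territorial Income Tax: taxable = €4,350.00 − 4×€170.00 = €3,670.00
  €217.88 + 16.98% × (€3,670.00 − €2,600.00) = €217.88 + 16.98% × €1,070.00 = €399.57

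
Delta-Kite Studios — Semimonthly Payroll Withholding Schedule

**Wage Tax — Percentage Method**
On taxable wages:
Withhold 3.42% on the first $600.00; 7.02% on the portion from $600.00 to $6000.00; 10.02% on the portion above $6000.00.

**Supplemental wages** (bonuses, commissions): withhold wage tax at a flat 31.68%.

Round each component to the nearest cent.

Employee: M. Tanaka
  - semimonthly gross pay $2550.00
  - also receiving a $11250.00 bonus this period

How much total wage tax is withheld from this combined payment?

$3721.41

Wage Tax: taxable = $2550.00
  $20.52 + 7.02% × ($2550.00 − $600.00) = $20.52 + 7.02% × $1950.00 = $157.41
Supplemental (31.68% flat on bonus): 31.68% × $11250.00 = $3564.00
Total wage tax: $157.41 + $3564.00 = $3721.41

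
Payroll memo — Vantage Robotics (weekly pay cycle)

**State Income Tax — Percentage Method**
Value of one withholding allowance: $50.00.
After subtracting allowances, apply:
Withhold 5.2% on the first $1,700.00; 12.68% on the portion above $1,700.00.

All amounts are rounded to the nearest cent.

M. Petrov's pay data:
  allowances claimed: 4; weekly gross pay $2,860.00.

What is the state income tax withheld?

State Income Tax: taxable = $2,860.00 − 4×$50.00 = $2,660.00
  $88.40 + 12.68% × ($2,660.00 − $1,700.00) = $88.40 + 12.68% × $960.00 = $210.13

$210.13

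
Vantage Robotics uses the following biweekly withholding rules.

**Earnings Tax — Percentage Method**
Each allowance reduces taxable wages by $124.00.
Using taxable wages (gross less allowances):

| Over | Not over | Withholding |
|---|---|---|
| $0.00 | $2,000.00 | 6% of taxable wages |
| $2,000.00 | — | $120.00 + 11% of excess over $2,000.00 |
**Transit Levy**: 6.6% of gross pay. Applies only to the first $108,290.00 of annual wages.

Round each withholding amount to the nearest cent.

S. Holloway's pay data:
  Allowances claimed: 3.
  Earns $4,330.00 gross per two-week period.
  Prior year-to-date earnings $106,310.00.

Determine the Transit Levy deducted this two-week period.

$130.68

Transit Levy: cap $108,290.00 − YTD $106,310.00 = $1,980.00 subject; 6.6% × $1,980.00 = $130.68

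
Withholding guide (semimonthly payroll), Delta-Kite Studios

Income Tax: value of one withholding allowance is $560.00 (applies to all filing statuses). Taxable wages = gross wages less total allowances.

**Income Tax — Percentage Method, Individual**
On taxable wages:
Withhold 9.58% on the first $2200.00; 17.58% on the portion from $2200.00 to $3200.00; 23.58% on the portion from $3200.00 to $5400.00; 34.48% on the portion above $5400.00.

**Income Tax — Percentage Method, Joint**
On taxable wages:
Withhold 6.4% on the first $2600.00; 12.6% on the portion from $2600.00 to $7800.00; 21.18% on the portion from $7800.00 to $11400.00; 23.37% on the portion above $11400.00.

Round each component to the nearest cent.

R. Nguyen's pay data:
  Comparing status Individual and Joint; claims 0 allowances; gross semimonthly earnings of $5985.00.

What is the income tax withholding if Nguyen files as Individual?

Income Tax (Individual): taxable = $5985.00
  $905.32 + 34.48% × ($5985.00 − $5400.00) = $905.32 + 34.48% × $585.00 = $1107.03

$1107.03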